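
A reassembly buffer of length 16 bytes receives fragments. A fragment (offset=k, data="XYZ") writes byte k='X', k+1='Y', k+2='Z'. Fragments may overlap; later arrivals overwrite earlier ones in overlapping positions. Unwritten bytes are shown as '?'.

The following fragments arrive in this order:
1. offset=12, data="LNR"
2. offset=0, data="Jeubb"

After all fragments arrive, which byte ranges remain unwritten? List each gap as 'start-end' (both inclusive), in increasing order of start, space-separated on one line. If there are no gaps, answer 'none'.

Fragment 1: offset=12 len=3
Fragment 2: offset=0 len=5
Gaps: 5-11 15-15

Answer: 5-11 15-15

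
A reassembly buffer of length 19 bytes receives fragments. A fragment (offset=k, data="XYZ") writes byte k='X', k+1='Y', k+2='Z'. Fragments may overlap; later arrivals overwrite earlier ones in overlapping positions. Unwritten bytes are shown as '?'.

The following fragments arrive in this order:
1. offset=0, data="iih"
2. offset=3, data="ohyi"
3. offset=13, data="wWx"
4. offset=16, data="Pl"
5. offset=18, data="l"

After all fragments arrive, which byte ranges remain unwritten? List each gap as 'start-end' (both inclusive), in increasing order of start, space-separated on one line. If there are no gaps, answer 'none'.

Answer: 7-12

Derivation:
Fragment 1: offset=0 len=3
Fragment 2: offset=3 len=4
Fragment 3: offset=13 len=3
Fragment 4: offset=16 len=2
Fragment 5: offset=18 len=1
Gaps: 7-12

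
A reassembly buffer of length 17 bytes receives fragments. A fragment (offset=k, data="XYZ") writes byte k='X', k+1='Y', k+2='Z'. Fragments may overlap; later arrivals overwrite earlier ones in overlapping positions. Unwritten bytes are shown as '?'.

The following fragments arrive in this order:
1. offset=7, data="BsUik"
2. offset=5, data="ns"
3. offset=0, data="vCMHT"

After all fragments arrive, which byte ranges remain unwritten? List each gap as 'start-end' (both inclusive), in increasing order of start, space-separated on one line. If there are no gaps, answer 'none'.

Fragment 1: offset=7 len=5
Fragment 2: offset=5 len=2
Fragment 3: offset=0 len=5
Gaps: 12-16

Answer: 12-16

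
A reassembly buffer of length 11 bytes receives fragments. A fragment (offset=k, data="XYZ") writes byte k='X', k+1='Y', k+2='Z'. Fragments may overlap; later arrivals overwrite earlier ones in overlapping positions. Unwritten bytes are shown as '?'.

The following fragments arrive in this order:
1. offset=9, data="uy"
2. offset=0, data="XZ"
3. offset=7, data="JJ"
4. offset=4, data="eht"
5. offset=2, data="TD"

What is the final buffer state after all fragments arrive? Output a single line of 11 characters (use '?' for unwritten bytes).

Answer: XZTDehtJJuy

Derivation:
Fragment 1: offset=9 data="uy" -> buffer=?????????uy
Fragment 2: offset=0 data="XZ" -> buffer=XZ???????uy
Fragment 3: offset=7 data="JJ" -> buffer=XZ?????JJuy
Fragment 4: offset=4 data="eht" -> buffer=XZ??ehtJJuy
Fragment 5: offset=2 data="TD" -> buffer=XZTDehtJJuy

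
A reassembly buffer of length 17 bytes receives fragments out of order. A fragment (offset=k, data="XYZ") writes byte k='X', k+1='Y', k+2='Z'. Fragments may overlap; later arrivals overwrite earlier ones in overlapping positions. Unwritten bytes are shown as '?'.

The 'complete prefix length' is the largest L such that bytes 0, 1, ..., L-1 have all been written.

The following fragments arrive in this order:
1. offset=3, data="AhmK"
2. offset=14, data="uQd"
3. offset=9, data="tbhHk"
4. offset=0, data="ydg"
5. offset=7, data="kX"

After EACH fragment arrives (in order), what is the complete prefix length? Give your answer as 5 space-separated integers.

Answer: 0 0 0 7 17

Derivation:
Fragment 1: offset=3 data="AhmK" -> buffer=???AhmK?????????? -> prefix_len=0
Fragment 2: offset=14 data="uQd" -> buffer=???AhmK???????uQd -> prefix_len=0
Fragment 3: offset=9 data="tbhHk" -> buffer=???AhmK??tbhHkuQd -> prefix_len=0
Fragment 4: offset=0 data="ydg" -> buffer=ydgAhmK??tbhHkuQd -> prefix_len=7
Fragment 5: offset=7 data="kX" -> buffer=ydgAhmKkXtbhHkuQd -> prefix_len=17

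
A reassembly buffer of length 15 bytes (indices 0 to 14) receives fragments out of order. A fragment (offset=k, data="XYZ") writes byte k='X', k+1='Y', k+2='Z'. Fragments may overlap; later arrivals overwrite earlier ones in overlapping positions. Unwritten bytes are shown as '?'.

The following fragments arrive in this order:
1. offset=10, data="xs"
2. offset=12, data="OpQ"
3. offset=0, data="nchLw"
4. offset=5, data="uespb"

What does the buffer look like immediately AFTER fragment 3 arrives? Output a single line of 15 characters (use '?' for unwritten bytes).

Answer: nchLw?????xsOpQ

Derivation:
Fragment 1: offset=10 data="xs" -> buffer=??????????xs???
Fragment 2: offset=12 data="OpQ" -> buffer=??????????xsOpQ
Fragment 3: offset=0 data="nchLw" -> buffer=nchLw?????xsOpQ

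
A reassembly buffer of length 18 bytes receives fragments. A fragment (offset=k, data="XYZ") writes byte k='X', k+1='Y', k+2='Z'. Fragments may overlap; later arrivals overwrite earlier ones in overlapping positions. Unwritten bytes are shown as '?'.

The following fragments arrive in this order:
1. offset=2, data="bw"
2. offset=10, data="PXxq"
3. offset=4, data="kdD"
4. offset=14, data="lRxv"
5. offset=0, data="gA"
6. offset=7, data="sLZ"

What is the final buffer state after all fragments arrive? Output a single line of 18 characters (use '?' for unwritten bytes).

Answer: gAbwkdDsLZPXxqlRxv

Derivation:
Fragment 1: offset=2 data="bw" -> buffer=??bw??????????????
Fragment 2: offset=10 data="PXxq" -> buffer=??bw??????PXxq????
Fragment 3: offset=4 data="kdD" -> buffer=??bwkdD???PXxq????
Fragment 4: offset=14 data="lRxv" -> buffer=??bwkdD???PXxqlRxv
Fragment 5: offset=0 data="gA" -> buffer=gAbwkdD???PXxqlRxv
Fragment 6: offset=7 data="sLZ" -> buffer=gAbwkdDsLZPXxqlRxv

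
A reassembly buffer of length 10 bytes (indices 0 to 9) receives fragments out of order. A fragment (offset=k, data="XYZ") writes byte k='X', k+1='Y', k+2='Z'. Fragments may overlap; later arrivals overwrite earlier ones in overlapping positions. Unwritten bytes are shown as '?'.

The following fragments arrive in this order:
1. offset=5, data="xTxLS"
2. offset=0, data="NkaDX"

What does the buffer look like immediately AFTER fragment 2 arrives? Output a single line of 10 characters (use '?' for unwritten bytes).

Answer: NkaDXxTxLS

Derivation:
Fragment 1: offset=5 data="xTxLS" -> buffer=?????xTxLS
Fragment 2: offset=0 data="NkaDX" -> buffer=NkaDXxTxLS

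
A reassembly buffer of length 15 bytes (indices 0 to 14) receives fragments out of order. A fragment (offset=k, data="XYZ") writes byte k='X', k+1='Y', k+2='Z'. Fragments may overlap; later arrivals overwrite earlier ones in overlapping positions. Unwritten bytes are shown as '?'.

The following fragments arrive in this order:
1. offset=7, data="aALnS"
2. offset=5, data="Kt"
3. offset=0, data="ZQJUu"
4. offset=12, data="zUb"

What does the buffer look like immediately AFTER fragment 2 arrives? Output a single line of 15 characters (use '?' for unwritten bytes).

Answer: ?????KtaALnS???

Derivation:
Fragment 1: offset=7 data="aALnS" -> buffer=???????aALnS???
Fragment 2: offset=5 data="Kt" -> buffer=?????KtaALnS???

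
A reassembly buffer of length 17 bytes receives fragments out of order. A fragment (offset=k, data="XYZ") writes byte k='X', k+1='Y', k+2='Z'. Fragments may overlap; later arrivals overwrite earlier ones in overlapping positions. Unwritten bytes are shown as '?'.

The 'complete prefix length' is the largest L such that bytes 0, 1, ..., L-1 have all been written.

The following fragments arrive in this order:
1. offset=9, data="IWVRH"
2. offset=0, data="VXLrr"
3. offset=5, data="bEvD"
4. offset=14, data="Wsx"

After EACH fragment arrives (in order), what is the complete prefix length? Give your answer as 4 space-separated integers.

Answer: 0 5 14 17

Derivation:
Fragment 1: offset=9 data="IWVRH" -> buffer=?????????IWVRH??? -> prefix_len=0
Fragment 2: offset=0 data="VXLrr" -> buffer=VXLrr????IWVRH??? -> prefix_len=5
Fragment 3: offset=5 data="bEvD" -> buffer=VXLrrbEvDIWVRH??? -> prefix_len=14
Fragment 4: offset=14 data="Wsx" -> buffer=VXLrrbEvDIWVRHWsx -> prefix_len=17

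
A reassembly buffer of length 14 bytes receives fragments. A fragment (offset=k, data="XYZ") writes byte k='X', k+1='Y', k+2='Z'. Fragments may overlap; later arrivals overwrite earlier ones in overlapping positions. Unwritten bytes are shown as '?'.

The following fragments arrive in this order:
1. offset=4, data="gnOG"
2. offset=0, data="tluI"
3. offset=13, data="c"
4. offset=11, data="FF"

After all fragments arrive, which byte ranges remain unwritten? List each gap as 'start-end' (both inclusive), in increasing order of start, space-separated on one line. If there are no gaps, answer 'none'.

Answer: 8-10

Derivation:
Fragment 1: offset=4 len=4
Fragment 2: offset=0 len=4
Fragment 3: offset=13 len=1
Fragment 4: offset=11 len=2
Gaps: 8-10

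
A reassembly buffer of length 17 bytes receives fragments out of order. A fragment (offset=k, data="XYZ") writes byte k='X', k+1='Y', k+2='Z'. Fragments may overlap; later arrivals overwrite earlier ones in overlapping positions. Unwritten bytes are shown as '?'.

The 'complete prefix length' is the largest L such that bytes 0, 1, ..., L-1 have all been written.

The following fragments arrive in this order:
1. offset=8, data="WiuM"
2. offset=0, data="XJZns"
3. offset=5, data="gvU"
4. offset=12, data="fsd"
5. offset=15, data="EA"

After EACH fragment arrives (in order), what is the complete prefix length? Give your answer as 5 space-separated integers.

Fragment 1: offset=8 data="WiuM" -> buffer=????????WiuM????? -> prefix_len=0
Fragment 2: offset=0 data="XJZns" -> buffer=XJZns???WiuM????? -> prefix_len=5
Fragment 3: offset=5 data="gvU" -> buffer=XJZnsgvUWiuM????? -> prefix_len=12
Fragment 4: offset=12 data="fsd" -> buffer=XJZnsgvUWiuMfsd?? -> prefix_len=15
Fragment 5: offset=15 data="EA" -> buffer=XJZnsgvUWiuMfsdEA -> prefix_len=17

Answer: 0 5 12 15 17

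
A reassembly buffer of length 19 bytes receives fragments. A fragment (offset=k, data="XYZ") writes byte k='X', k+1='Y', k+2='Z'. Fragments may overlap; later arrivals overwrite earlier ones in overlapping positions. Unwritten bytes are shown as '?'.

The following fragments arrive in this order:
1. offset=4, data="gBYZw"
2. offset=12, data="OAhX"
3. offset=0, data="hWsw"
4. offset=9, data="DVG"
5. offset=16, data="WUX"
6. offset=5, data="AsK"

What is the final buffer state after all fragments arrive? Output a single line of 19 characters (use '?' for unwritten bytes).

Answer: hWswgAsKwDVGOAhXWUX

Derivation:
Fragment 1: offset=4 data="gBYZw" -> buffer=????gBYZw??????????
Fragment 2: offset=12 data="OAhX" -> buffer=????gBYZw???OAhX???
Fragment 3: offset=0 data="hWsw" -> buffer=hWswgBYZw???OAhX???
Fragment 4: offset=9 data="DVG" -> buffer=hWswgBYZwDVGOAhX???
Fragment 5: offset=16 data="WUX" -> buffer=hWswgBYZwDVGOAhXWUX
Fragment 6: offset=5 data="AsK" -> buffer=hWswgAsKwDVGOAhXWUX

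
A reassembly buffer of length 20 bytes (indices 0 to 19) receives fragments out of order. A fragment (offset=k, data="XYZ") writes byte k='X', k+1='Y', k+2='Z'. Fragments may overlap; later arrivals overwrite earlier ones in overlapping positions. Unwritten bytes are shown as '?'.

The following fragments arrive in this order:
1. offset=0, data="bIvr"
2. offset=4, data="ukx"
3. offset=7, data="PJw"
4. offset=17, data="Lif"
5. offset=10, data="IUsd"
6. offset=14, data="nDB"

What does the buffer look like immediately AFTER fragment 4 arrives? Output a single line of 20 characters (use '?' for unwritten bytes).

Fragment 1: offset=0 data="bIvr" -> buffer=bIvr????????????????
Fragment 2: offset=4 data="ukx" -> buffer=bIvrukx?????????????
Fragment 3: offset=7 data="PJw" -> buffer=bIvrukxPJw??????????
Fragment 4: offset=17 data="Lif" -> buffer=bIvrukxPJw???????Lif

Answer: bIvrukxPJw???????Lif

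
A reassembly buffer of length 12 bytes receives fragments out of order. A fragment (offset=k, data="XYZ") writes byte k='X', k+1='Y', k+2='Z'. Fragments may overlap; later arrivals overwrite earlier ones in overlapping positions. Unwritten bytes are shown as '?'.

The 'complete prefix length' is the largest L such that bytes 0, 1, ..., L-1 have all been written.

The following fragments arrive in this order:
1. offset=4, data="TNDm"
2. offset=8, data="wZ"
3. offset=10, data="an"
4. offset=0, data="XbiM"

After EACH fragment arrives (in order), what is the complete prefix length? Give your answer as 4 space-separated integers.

Answer: 0 0 0 12

Derivation:
Fragment 1: offset=4 data="TNDm" -> buffer=????TNDm???? -> prefix_len=0
Fragment 2: offset=8 data="wZ" -> buffer=????TNDmwZ?? -> prefix_len=0
Fragment 3: offset=10 data="an" -> buffer=????TNDmwZan -> prefix_len=0
Fragment 4: offset=0 data="XbiM" -> buffer=XbiMTNDmwZan -> prefix_len=12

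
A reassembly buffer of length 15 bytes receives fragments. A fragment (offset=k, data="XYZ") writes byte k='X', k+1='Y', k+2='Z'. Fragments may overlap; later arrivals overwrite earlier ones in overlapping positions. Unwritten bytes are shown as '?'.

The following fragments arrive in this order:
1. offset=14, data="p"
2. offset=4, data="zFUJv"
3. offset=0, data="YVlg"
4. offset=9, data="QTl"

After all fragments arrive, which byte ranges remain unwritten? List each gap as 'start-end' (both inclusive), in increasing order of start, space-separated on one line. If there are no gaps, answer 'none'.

Answer: 12-13

Derivation:
Fragment 1: offset=14 len=1
Fragment 2: offset=4 len=5
Fragment 3: offset=0 len=4
Fragment 4: offset=9 len=3
Gaps: 12-13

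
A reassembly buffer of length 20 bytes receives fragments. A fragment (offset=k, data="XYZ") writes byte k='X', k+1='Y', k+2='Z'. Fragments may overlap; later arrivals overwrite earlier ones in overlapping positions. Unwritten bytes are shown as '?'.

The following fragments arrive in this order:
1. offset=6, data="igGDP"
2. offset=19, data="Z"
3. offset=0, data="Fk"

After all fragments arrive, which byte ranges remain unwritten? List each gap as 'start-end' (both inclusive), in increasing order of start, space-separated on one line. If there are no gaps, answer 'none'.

Answer: 2-5 11-18

Derivation:
Fragment 1: offset=6 len=5
Fragment 2: offset=19 len=1
Fragment 3: offset=0 len=2
Gaps: 2-5 11-18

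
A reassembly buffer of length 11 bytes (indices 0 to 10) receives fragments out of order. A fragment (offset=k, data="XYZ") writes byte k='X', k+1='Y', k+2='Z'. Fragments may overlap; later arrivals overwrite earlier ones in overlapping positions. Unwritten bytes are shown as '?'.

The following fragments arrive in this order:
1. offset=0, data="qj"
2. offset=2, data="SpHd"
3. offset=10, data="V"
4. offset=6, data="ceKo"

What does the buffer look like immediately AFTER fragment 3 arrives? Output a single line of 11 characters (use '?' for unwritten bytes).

Fragment 1: offset=0 data="qj" -> buffer=qj?????????
Fragment 2: offset=2 data="SpHd" -> buffer=qjSpHd?????
Fragment 3: offset=10 data="V" -> buffer=qjSpHd????V

Answer: qjSpHd????V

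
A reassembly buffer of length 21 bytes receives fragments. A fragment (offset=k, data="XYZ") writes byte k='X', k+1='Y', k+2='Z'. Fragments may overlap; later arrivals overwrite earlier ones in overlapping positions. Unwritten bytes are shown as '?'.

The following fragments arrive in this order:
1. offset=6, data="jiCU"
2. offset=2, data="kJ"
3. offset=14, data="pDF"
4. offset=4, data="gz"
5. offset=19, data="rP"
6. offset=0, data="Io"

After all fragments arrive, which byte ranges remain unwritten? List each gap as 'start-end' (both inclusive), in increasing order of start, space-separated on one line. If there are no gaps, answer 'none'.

Answer: 10-13 17-18

Derivation:
Fragment 1: offset=6 len=4
Fragment 2: offset=2 len=2
Fragment 3: offset=14 len=3
Fragment 4: offset=4 len=2
Fragment 5: offset=19 len=2
Fragment 6: offset=0 len=2
Gaps: 10-13 17-18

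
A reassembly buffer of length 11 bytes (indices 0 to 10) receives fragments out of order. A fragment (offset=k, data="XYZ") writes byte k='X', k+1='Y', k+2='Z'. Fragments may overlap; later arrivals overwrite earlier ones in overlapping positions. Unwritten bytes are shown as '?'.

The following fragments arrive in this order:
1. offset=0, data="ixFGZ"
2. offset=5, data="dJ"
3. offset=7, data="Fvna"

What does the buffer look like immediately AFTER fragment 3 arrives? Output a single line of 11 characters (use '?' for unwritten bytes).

Fragment 1: offset=0 data="ixFGZ" -> buffer=ixFGZ??????
Fragment 2: offset=5 data="dJ" -> buffer=ixFGZdJ????
Fragment 3: offset=7 data="Fvna" -> buffer=ixFGZdJFvna

Answer: ixFGZdJFvna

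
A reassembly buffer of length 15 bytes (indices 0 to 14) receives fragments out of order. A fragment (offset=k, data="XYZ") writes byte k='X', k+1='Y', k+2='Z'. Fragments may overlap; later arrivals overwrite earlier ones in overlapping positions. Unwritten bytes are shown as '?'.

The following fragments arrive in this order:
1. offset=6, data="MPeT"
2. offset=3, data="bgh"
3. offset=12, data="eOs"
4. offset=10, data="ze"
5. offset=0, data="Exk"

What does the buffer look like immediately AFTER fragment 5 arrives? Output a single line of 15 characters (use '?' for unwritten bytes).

Fragment 1: offset=6 data="MPeT" -> buffer=??????MPeT?????
Fragment 2: offset=3 data="bgh" -> buffer=???bghMPeT?????
Fragment 3: offset=12 data="eOs" -> buffer=???bghMPeT??eOs
Fragment 4: offset=10 data="ze" -> buffer=???bghMPeTzeeOs
Fragment 5: offset=0 data="Exk" -> buffer=ExkbghMPeTzeeOs

Answer: ExkbghMPeTzeeOs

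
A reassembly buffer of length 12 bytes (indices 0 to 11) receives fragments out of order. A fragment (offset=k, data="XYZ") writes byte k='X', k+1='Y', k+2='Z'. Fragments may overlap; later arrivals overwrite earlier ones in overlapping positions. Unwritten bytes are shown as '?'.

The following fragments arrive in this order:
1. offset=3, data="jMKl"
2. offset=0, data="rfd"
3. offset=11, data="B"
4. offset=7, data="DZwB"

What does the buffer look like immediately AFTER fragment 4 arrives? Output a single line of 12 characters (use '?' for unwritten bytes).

Fragment 1: offset=3 data="jMKl" -> buffer=???jMKl?????
Fragment 2: offset=0 data="rfd" -> buffer=rfdjMKl?????
Fragment 3: offset=11 data="B" -> buffer=rfdjMKl????B
Fragment 4: offset=7 data="DZwB" -> buffer=rfdjMKlDZwBB

Answer: rfdjMKlDZwBB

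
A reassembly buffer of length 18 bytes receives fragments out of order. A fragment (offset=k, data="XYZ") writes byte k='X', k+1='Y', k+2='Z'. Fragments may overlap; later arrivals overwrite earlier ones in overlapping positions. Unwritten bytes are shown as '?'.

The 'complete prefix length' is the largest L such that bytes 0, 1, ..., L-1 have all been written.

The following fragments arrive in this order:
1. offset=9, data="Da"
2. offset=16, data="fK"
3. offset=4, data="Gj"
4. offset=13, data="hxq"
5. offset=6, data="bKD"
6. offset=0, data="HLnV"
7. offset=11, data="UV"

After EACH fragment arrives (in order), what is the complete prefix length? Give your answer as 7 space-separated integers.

Answer: 0 0 0 0 0 11 18

Derivation:
Fragment 1: offset=9 data="Da" -> buffer=?????????Da??????? -> prefix_len=0
Fragment 2: offset=16 data="fK" -> buffer=?????????Da?????fK -> prefix_len=0
Fragment 3: offset=4 data="Gj" -> buffer=????Gj???Da?????fK -> prefix_len=0
Fragment 4: offset=13 data="hxq" -> buffer=????Gj???Da??hxqfK -> prefix_len=0
Fragment 5: offset=6 data="bKD" -> buffer=????GjbKDDa??hxqfK -> prefix_len=0
Fragment 6: offset=0 data="HLnV" -> buffer=HLnVGjbKDDa??hxqfK -> prefix_len=11
Fragment 7: offset=11 data="UV" -> buffer=HLnVGjbKDDaUVhxqfK -> prefix_len=18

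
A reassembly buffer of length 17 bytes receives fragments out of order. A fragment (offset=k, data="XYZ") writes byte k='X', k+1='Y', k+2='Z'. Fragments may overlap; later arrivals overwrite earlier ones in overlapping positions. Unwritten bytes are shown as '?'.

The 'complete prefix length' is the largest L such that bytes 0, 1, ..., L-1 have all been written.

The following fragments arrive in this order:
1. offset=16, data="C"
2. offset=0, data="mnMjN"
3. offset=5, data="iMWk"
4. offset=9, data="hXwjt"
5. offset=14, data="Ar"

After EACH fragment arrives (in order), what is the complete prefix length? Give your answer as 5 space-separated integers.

Answer: 0 5 9 14 17

Derivation:
Fragment 1: offset=16 data="C" -> buffer=????????????????C -> prefix_len=0
Fragment 2: offset=0 data="mnMjN" -> buffer=mnMjN???????????C -> prefix_len=5
Fragment 3: offset=5 data="iMWk" -> buffer=mnMjNiMWk???????C -> prefix_len=9
Fragment 4: offset=9 data="hXwjt" -> buffer=mnMjNiMWkhXwjt??C -> prefix_len=14
Fragment 5: offset=14 data="Ar" -> buffer=mnMjNiMWkhXwjtArC -> prefix_len=17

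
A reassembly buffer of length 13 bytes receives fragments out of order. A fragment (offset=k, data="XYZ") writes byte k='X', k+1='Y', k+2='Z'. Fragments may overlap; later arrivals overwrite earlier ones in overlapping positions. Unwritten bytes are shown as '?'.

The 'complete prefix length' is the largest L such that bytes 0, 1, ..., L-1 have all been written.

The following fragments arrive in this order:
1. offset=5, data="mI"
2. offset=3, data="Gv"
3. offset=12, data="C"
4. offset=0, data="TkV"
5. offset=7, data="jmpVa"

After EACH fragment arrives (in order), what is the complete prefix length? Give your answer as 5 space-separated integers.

Answer: 0 0 0 7 13

Derivation:
Fragment 1: offset=5 data="mI" -> buffer=?????mI?????? -> prefix_len=0
Fragment 2: offset=3 data="Gv" -> buffer=???GvmI?????? -> prefix_len=0
Fragment 3: offset=12 data="C" -> buffer=???GvmI?????C -> prefix_len=0
Fragment 4: offset=0 data="TkV" -> buffer=TkVGvmI?????C -> prefix_len=7
Fragment 5: offset=7 data="jmpVa" -> buffer=TkVGvmIjmpVaC -> prefix_len=13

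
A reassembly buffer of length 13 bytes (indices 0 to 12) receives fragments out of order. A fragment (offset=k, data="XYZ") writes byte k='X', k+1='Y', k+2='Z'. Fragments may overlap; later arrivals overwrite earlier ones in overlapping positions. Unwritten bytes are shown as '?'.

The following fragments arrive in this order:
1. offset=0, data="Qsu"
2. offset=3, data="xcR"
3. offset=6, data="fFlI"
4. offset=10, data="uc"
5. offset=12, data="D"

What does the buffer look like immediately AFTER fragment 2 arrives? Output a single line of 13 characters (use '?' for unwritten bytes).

Answer: QsuxcR???????

Derivation:
Fragment 1: offset=0 data="Qsu" -> buffer=Qsu??????????
Fragment 2: offset=3 data="xcR" -> buffer=QsuxcR???????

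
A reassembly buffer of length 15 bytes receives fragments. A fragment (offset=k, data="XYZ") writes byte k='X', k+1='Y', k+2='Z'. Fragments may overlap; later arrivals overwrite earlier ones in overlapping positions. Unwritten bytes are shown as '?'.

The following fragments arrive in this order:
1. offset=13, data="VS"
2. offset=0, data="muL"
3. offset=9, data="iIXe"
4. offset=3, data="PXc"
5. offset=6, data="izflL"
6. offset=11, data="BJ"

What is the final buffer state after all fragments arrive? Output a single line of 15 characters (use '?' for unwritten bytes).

Fragment 1: offset=13 data="VS" -> buffer=?????????????VS
Fragment 2: offset=0 data="muL" -> buffer=muL??????????VS
Fragment 3: offset=9 data="iIXe" -> buffer=muL??????iIXeVS
Fragment 4: offset=3 data="PXc" -> buffer=muLPXc???iIXeVS
Fragment 5: offset=6 data="izflL" -> buffer=muLPXcizflLXeVS
Fragment 6: offset=11 data="BJ" -> buffer=muLPXcizflLBJVS

Answer: muLPXcizflLBJVS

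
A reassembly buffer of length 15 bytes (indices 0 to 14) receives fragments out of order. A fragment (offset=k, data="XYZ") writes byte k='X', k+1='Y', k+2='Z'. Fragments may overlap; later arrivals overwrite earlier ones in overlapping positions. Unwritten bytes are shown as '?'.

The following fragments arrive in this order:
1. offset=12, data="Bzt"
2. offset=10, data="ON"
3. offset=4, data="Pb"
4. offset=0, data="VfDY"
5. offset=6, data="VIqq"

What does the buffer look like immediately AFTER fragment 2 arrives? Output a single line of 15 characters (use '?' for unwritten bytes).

Answer: ??????????ONBzt

Derivation:
Fragment 1: offset=12 data="Bzt" -> buffer=????????????Bzt
Fragment 2: offset=10 data="ON" -> buffer=??????????ONBzt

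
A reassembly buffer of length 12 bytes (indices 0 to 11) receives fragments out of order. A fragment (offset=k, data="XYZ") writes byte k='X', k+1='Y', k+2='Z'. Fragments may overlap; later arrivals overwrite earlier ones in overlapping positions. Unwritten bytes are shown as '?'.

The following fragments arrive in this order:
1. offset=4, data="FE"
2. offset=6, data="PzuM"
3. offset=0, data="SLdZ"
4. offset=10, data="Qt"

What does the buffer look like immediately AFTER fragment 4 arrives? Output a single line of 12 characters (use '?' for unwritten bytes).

Answer: SLdZFEPzuMQt

Derivation:
Fragment 1: offset=4 data="FE" -> buffer=????FE??????
Fragment 2: offset=6 data="PzuM" -> buffer=????FEPzuM??
Fragment 3: offset=0 data="SLdZ" -> buffer=SLdZFEPzuM??
Fragment 4: offset=10 data="Qt" -> buffer=SLdZFEPzuMQt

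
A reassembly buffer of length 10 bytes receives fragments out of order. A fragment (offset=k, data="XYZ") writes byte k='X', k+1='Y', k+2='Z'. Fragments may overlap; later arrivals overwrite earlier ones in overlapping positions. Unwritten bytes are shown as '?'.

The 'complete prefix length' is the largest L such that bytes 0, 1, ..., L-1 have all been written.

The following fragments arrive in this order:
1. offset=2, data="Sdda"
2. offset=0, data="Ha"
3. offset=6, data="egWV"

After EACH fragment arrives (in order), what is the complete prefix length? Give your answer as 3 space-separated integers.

Fragment 1: offset=2 data="Sdda" -> buffer=??Sdda???? -> prefix_len=0
Fragment 2: offset=0 data="Ha" -> buffer=HaSdda???? -> prefix_len=6
Fragment 3: offset=6 data="egWV" -> buffer=HaSddaegWV -> prefix_len=10

Answer: 0 6 10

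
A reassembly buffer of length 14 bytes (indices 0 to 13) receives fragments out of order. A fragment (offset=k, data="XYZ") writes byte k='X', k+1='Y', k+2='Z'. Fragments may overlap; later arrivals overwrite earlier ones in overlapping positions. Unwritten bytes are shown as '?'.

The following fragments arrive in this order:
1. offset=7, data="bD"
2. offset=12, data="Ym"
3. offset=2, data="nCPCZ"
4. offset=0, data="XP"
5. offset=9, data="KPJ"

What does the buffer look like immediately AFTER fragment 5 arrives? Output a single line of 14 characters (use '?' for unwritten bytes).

Answer: XPnCPCZbDKPJYm

Derivation:
Fragment 1: offset=7 data="bD" -> buffer=???????bD?????
Fragment 2: offset=12 data="Ym" -> buffer=???????bD???Ym
Fragment 3: offset=2 data="nCPCZ" -> buffer=??nCPCZbD???Ym
Fragment 4: offset=0 data="XP" -> buffer=XPnCPCZbD???Ym
Fragment 5: offset=9 data="KPJ" -> buffer=XPnCPCZbDKPJYm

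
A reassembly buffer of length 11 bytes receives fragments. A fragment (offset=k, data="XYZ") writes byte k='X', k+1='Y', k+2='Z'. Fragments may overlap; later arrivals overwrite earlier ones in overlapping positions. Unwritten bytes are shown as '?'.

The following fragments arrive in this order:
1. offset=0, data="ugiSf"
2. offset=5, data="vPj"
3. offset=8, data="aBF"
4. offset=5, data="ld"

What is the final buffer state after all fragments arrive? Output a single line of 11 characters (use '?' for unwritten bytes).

Answer: ugiSfldjaBF

Derivation:
Fragment 1: offset=0 data="ugiSf" -> buffer=ugiSf??????
Fragment 2: offset=5 data="vPj" -> buffer=ugiSfvPj???
Fragment 3: offset=8 data="aBF" -> buffer=ugiSfvPjaBF
Fragment 4: offset=5 data="ld" -> buffer=ugiSfldjaBF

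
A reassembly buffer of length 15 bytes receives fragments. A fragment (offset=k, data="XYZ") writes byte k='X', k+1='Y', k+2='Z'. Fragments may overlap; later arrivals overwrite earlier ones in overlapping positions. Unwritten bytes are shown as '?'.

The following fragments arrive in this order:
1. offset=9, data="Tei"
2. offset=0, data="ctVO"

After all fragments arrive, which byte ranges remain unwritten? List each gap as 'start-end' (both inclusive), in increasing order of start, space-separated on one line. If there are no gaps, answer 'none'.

Answer: 4-8 12-14

Derivation:
Fragment 1: offset=9 len=3
Fragment 2: offset=0 len=4
Gaps: 4-8 12-14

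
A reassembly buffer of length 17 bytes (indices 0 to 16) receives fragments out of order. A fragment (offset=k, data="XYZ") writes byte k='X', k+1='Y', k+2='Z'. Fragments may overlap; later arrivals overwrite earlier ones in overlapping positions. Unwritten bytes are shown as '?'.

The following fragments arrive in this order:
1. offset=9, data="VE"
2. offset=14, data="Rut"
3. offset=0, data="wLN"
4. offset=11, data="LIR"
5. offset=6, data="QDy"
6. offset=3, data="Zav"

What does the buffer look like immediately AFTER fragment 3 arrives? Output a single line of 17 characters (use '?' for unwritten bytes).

Fragment 1: offset=9 data="VE" -> buffer=?????????VE??????
Fragment 2: offset=14 data="Rut" -> buffer=?????????VE???Rut
Fragment 3: offset=0 data="wLN" -> buffer=wLN??????VE???Rut

Answer: wLN??????VE???Rut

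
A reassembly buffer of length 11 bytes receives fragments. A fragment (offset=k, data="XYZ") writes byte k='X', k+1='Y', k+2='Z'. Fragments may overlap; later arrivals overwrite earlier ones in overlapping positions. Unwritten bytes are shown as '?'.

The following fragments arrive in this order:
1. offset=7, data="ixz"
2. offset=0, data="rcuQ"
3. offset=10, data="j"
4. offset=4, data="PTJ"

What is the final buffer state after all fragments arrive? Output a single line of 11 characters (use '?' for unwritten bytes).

Answer: rcuQPTJixzj

Derivation:
Fragment 1: offset=7 data="ixz" -> buffer=???????ixz?
Fragment 2: offset=0 data="rcuQ" -> buffer=rcuQ???ixz?
Fragment 3: offset=10 data="j" -> buffer=rcuQ???ixzj
Fragment 4: offset=4 data="PTJ" -> buffer=rcuQPTJixzj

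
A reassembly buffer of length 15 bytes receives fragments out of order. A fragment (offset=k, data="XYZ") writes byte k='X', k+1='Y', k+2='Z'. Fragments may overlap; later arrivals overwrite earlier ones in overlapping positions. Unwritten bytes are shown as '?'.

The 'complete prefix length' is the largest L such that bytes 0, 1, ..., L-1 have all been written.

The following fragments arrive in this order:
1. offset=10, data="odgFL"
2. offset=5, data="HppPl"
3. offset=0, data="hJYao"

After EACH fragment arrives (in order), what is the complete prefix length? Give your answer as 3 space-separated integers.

Fragment 1: offset=10 data="odgFL" -> buffer=??????????odgFL -> prefix_len=0
Fragment 2: offset=5 data="HppPl" -> buffer=?????HppPlodgFL -> prefix_len=0
Fragment 3: offset=0 data="hJYao" -> buffer=hJYaoHppPlodgFL -> prefix_len=15

Answer: 0 0 15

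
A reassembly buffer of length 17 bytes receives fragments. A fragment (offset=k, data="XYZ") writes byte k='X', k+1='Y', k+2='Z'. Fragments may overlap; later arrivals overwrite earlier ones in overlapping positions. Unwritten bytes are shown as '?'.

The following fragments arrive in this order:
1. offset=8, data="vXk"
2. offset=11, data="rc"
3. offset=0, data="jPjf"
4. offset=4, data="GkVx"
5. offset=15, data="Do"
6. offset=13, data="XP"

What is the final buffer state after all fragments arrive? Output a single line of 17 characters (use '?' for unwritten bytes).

Fragment 1: offset=8 data="vXk" -> buffer=????????vXk??????
Fragment 2: offset=11 data="rc" -> buffer=????????vXkrc????
Fragment 3: offset=0 data="jPjf" -> buffer=jPjf????vXkrc????
Fragment 4: offset=4 data="GkVx" -> buffer=jPjfGkVxvXkrc????
Fragment 5: offset=15 data="Do" -> buffer=jPjfGkVxvXkrc??Do
Fragment 6: offset=13 data="XP" -> buffer=jPjfGkVxvXkrcXPDo

Answer: jPjfGkVxvXkrcXPDo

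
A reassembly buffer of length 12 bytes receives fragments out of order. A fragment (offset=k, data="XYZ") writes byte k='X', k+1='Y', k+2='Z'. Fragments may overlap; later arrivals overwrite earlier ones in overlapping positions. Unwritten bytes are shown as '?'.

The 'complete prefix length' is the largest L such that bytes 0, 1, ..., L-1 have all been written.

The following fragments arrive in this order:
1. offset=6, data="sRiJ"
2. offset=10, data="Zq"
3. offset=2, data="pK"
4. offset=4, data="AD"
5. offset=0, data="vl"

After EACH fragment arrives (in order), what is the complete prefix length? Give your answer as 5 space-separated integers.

Fragment 1: offset=6 data="sRiJ" -> buffer=??????sRiJ?? -> prefix_len=0
Fragment 2: offset=10 data="Zq" -> buffer=??????sRiJZq -> prefix_len=0
Fragment 3: offset=2 data="pK" -> buffer=??pK??sRiJZq -> prefix_len=0
Fragment 4: offset=4 data="AD" -> buffer=??pKADsRiJZq -> prefix_len=0
Fragment 5: offset=0 data="vl" -> buffer=vlpKADsRiJZq -> prefix_len=12

Answer: 0 0 0 0 12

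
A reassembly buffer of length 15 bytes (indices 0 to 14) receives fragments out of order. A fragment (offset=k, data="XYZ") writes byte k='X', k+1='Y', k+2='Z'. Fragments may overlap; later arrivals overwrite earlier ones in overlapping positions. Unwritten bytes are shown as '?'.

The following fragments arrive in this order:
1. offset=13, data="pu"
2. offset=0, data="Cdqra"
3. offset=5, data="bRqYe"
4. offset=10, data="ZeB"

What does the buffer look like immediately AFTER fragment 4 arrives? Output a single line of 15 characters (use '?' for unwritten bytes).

Fragment 1: offset=13 data="pu" -> buffer=?????????????pu
Fragment 2: offset=0 data="Cdqra" -> buffer=Cdqra????????pu
Fragment 3: offset=5 data="bRqYe" -> buffer=CdqrabRqYe???pu
Fragment 4: offset=10 data="ZeB" -> buffer=CdqrabRqYeZeBpu

Answer: CdqrabRqYeZeBpu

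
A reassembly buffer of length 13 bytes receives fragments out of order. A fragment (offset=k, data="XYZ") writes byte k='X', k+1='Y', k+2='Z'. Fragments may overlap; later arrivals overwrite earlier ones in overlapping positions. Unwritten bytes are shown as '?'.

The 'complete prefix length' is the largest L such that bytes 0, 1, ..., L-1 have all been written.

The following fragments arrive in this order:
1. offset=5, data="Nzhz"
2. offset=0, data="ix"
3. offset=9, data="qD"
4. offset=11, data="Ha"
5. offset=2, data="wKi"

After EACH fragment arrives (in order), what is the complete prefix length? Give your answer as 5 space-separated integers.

Answer: 0 2 2 2 13

Derivation:
Fragment 1: offset=5 data="Nzhz" -> buffer=?????Nzhz???? -> prefix_len=0
Fragment 2: offset=0 data="ix" -> buffer=ix???Nzhz???? -> prefix_len=2
Fragment 3: offset=9 data="qD" -> buffer=ix???NzhzqD?? -> prefix_len=2
Fragment 4: offset=11 data="Ha" -> buffer=ix???NzhzqDHa -> prefix_len=2
Fragment 5: offset=2 data="wKi" -> buffer=ixwKiNzhzqDHa -> prefix_len=13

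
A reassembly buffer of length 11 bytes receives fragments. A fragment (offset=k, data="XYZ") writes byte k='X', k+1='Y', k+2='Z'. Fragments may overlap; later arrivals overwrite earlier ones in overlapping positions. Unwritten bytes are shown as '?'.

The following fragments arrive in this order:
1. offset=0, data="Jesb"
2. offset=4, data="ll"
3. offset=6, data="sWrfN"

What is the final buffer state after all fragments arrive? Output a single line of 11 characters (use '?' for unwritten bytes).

Answer: JesbllsWrfN

Derivation:
Fragment 1: offset=0 data="Jesb" -> buffer=Jesb???????
Fragment 2: offset=4 data="ll" -> buffer=Jesbll?????
Fragment 3: offset=6 data="sWrfN" -> buffer=JesbllsWrfN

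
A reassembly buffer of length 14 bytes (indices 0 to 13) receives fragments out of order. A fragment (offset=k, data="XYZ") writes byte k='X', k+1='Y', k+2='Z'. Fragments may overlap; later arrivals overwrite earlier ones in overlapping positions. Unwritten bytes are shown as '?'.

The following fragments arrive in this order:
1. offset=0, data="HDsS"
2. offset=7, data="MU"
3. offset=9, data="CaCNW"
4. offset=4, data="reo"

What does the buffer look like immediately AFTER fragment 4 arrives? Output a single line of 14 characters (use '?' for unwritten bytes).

Fragment 1: offset=0 data="HDsS" -> buffer=HDsS??????????
Fragment 2: offset=7 data="MU" -> buffer=HDsS???MU?????
Fragment 3: offset=9 data="CaCNW" -> buffer=HDsS???MUCaCNW
Fragment 4: offset=4 data="reo" -> buffer=HDsSreoMUCaCNW

Answer: HDsSreoMUCaCNW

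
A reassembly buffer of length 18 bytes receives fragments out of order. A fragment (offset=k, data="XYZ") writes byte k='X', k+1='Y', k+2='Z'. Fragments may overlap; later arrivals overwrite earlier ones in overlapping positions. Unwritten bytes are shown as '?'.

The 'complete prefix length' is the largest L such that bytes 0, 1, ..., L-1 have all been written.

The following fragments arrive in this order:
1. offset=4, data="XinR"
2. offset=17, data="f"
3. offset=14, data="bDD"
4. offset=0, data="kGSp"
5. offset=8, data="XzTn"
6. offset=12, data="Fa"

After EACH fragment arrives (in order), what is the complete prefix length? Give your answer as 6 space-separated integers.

Fragment 1: offset=4 data="XinR" -> buffer=????XinR?????????? -> prefix_len=0
Fragment 2: offset=17 data="f" -> buffer=????XinR?????????f -> prefix_len=0
Fragment 3: offset=14 data="bDD" -> buffer=????XinR??????bDDf -> prefix_len=0
Fragment 4: offset=0 data="kGSp" -> buffer=kGSpXinR??????bDDf -> prefix_len=8
Fragment 5: offset=8 data="XzTn" -> buffer=kGSpXinRXzTn??bDDf -> prefix_len=12
Fragment 6: offset=12 data="Fa" -> buffer=kGSpXinRXzTnFabDDf -> prefix_len=18

Answer: 0 0 0 8 12 18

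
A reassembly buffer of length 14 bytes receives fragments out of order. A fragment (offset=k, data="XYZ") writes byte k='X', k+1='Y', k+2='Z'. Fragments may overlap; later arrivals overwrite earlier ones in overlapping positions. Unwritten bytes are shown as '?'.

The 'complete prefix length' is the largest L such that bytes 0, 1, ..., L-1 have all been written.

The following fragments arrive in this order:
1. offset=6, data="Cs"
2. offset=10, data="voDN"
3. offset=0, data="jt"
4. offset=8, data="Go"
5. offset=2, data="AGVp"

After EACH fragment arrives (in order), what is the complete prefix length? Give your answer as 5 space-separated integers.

Fragment 1: offset=6 data="Cs" -> buffer=??????Cs?????? -> prefix_len=0
Fragment 2: offset=10 data="voDN" -> buffer=??????Cs??voDN -> prefix_len=0
Fragment 3: offset=0 data="jt" -> buffer=jt????Cs??voDN -> prefix_len=2
Fragment 4: offset=8 data="Go" -> buffer=jt????CsGovoDN -> prefix_len=2
Fragment 5: offset=2 data="AGVp" -> buffer=jtAGVpCsGovoDN -> prefix_len=14

Answer: 0 0 2 2 14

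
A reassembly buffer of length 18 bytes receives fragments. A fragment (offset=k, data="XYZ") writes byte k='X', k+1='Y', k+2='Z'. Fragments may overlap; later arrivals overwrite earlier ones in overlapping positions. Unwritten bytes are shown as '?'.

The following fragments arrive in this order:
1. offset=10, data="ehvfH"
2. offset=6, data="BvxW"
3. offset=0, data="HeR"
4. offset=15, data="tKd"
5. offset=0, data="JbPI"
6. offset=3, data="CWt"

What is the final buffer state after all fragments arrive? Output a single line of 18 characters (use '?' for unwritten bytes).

Answer: JbPCWtBvxWehvfHtKd

Derivation:
Fragment 1: offset=10 data="ehvfH" -> buffer=??????????ehvfH???
Fragment 2: offset=6 data="BvxW" -> buffer=??????BvxWehvfH???
Fragment 3: offset=0 data="HeR" -> buffer=HeR???BvxWehvfH???
Fragment 4: offset=15 data="tKd" -> buffer=HeR???BvxWehvfHtKd
Fragment 5: offset=0 data="JbPI" -> buffer=JbPI??BvxWehvfHtKd
Fragment 6: offset=3 data="CWt" -> buffer=JbPCWtBvxWehvfHtKd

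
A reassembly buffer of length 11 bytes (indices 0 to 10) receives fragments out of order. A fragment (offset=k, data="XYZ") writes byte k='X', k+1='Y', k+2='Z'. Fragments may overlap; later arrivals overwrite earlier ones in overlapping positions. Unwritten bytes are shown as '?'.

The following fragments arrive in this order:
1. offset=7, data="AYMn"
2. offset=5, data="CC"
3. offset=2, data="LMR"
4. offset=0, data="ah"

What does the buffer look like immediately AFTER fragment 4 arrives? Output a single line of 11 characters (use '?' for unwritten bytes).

Fragment 1: offset=7 data="AYMn" -> buffer=???????AYMn
Fragment 2: offset=5 data="CC" -> buffer=?????CCAYMn
Fragment 3: offset=2 data="LMR" -> buffer=??LMRCCAYMn
Fragment 4: offset=0 data="ah" -> buffer=ahLMRCCAYMn

Answer: ahLMRCCAYMn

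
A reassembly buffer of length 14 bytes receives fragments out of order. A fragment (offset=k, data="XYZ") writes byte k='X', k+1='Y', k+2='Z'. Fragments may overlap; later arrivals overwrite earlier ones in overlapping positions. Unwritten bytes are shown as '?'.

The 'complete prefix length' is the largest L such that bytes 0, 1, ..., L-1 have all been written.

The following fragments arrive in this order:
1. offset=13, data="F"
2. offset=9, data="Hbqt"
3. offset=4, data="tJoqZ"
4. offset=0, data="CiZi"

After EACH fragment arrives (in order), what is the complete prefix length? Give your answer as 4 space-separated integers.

Answer: 0 0 0 14

Derivation:
Fragment 1: offset=13 data="F" -> buffer=?????????????F -> prefix_len=0
Fragment 2: offset=9 data="Hbqt" -> buffer=?????????HbqtF -> prefix_len=0
Fragment 3: offset=4 data="tJoqZ" -> buffer=????tJoqZHbqtF -> prefix_len=0
Fragment 4: offset=0 data="CiZi" -> buffer=CiZitJoqZHbqtF -> prefix_len=14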